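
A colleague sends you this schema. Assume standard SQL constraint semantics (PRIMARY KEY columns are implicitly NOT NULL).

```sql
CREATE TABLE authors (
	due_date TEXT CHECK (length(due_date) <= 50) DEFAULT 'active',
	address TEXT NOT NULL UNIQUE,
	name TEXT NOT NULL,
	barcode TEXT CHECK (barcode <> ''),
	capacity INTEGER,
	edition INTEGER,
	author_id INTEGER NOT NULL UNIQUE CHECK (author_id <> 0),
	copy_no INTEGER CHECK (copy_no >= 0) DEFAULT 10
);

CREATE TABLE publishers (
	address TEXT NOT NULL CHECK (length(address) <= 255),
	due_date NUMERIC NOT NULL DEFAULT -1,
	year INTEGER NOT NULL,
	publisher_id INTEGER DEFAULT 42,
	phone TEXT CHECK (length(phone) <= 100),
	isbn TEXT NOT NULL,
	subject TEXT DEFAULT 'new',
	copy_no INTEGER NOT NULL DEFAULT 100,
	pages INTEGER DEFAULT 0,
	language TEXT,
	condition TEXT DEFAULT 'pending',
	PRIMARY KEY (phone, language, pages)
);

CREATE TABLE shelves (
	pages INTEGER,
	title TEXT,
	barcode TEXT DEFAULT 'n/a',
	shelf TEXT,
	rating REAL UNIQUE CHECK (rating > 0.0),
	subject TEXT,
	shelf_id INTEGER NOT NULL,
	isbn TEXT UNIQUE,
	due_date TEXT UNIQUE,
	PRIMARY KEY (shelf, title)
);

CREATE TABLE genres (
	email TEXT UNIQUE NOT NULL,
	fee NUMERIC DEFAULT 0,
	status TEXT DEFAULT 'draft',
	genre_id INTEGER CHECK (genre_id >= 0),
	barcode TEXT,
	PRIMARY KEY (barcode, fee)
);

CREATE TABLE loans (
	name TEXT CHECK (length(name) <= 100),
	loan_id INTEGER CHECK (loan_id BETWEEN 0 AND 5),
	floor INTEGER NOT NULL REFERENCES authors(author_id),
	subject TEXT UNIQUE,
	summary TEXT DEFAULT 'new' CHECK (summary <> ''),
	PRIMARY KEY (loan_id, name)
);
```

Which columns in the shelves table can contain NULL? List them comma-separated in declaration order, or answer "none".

- pages: no NOT NULL constraint applies → nullable.
- title: part of the PRIMARY KEY, which implies NOT NULL → not nullable.
- barcode: DEFAULT only fills an omitted column; an explicit NULL is still allowed → nullable.
- shelf: part of the PRIMARY KEY, which implies NOT NULL → not nullable.
- rating: CHECK does not forbid NULL (a CHECK constraint passes when its expression is NULL) → nullable.
- subject: no NOT NULL constraint applies → nullable.
- shelf_id: declared NOT NULL → not nullable.
- isbn: UNIQUE does not imply NOT NULL → nullable.
- due_date: UNIQUE does not imply NOT NULL → nullable.

pages, barcode, rating, subject, isbn, due_date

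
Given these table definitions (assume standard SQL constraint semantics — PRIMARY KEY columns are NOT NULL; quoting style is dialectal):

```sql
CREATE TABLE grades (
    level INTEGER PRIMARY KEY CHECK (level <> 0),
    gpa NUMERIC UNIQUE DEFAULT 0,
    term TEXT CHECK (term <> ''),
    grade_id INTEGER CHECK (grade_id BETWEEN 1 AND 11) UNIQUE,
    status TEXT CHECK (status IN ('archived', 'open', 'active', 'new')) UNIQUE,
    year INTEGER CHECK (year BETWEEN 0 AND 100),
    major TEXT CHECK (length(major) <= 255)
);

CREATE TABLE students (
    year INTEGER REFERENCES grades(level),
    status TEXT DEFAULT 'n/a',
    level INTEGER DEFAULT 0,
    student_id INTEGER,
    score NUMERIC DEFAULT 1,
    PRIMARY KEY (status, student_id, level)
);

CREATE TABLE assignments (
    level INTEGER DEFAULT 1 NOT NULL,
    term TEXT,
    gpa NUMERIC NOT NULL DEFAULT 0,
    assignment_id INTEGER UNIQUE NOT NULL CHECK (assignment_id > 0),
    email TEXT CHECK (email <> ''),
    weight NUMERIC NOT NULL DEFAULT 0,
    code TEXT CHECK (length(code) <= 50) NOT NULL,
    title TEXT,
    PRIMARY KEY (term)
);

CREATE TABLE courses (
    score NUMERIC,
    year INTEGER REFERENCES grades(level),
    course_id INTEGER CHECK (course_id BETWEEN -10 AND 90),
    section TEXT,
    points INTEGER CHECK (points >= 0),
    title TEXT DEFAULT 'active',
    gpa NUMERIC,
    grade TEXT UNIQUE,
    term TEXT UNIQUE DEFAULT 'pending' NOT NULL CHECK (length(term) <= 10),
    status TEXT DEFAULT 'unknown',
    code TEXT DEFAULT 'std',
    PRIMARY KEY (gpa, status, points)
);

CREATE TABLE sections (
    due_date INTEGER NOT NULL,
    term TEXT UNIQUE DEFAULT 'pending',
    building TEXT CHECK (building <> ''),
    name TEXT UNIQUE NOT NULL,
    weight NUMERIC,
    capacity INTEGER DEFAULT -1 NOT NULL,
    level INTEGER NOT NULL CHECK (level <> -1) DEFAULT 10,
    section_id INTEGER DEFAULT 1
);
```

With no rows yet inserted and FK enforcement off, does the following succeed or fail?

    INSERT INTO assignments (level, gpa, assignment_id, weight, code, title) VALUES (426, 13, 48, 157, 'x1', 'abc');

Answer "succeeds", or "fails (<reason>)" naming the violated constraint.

term is omitted from the column list and has no DEFAULT, so it would receive NULL.
But term is part of the PRIMARY KEY (implied NOT NULL).

fails (NOT NULL on term)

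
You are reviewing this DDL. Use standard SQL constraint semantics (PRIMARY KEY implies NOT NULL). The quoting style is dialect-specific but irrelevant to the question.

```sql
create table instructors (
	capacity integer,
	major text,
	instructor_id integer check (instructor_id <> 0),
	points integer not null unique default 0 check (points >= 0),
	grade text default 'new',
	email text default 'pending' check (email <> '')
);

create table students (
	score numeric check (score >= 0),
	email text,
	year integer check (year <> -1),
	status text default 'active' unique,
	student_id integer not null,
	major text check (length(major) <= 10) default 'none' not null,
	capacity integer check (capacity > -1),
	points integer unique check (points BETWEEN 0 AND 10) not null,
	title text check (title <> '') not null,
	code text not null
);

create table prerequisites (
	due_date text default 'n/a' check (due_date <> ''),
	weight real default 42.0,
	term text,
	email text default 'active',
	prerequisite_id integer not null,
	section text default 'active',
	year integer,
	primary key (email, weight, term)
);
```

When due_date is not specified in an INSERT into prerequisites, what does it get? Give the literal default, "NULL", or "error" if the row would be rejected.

'n/a'

due_date has an explicit DEFAULT 'n/a'.
When the column is omitted from an INSERT, that default is used.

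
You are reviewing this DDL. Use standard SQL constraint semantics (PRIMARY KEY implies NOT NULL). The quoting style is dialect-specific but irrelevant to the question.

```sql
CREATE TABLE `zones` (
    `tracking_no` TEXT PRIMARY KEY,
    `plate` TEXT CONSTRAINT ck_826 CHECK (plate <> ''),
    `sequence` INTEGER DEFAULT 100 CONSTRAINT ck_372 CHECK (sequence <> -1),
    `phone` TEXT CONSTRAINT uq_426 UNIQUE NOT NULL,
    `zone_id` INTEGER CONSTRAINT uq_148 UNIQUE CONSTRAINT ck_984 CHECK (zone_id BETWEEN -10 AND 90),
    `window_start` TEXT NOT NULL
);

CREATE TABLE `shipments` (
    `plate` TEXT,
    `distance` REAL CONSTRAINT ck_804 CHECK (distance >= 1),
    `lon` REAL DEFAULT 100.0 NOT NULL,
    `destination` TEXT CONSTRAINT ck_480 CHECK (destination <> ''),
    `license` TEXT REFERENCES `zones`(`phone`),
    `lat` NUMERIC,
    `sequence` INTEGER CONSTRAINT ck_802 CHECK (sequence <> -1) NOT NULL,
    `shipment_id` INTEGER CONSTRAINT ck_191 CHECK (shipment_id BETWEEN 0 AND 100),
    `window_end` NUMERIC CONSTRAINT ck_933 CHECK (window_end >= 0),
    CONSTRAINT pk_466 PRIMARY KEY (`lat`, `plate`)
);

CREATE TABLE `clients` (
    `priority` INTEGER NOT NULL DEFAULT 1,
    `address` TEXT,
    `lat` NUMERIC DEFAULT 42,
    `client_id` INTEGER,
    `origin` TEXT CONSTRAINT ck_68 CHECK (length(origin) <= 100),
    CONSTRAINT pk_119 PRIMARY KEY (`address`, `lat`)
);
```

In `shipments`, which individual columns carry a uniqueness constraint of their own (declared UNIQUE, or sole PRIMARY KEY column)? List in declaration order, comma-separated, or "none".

- plate: part of a composite PRIMARY KEY — only the tuple is unique, not this column on its own.
- distance: no UNIQUE or single-column PK constraint.
- lon: no UNIQUE or single-column PK constraint.
- destination: no UNIQUE or single-column PK constraint.
- license: no UNIQUE or single-column PK constraint.
- lat: part of a composite PRIMARY KEY — only the tuple is unique, not this column on its own.
- sequence: no UNIQUE or single-column PK constraint.
- shipment_id: no UNIQUE or single-column PK constraint.
- window_end: no UNIQUE or single-column PK constraint.

none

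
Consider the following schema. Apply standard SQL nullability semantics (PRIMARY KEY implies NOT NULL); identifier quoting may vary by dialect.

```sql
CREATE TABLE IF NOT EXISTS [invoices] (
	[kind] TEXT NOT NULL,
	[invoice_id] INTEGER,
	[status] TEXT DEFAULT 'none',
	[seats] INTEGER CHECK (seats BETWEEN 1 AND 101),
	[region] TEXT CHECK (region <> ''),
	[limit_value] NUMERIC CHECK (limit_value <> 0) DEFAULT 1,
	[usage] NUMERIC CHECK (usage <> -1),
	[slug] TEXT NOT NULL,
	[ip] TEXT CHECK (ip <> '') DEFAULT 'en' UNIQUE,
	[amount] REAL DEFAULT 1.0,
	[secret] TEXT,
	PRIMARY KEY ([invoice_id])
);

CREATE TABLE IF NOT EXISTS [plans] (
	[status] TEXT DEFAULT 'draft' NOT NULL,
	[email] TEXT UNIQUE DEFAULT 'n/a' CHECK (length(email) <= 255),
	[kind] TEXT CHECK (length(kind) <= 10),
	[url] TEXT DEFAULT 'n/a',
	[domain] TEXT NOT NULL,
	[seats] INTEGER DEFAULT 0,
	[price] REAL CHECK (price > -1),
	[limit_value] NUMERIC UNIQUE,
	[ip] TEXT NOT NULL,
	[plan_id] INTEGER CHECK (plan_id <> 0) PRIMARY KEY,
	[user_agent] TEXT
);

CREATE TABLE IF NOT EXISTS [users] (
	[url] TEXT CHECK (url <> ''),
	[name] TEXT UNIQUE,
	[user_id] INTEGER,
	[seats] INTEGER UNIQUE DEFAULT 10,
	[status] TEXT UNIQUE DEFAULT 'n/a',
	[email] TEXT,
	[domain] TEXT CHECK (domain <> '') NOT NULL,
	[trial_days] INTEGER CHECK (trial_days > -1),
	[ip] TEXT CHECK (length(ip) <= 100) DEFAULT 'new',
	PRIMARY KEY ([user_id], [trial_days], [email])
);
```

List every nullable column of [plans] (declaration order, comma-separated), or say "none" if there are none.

- status: declared NOT NULL → not nullable.
- email: CHECK does not forbid NULL (a CHECK constraint passes when its expression is NULL) → nullable.
- kind: CHECK does not forbid NULL (a CHECK constraint passes when its expression is NULL) → nullable.
- url: DEFAULT only fills an omitted column; an explicit NULL is still allowed → nullable.
- domain: declared NOT NULL → not nullable.
- seats: DEFAULT only fills an omitted column; an explicit NULL is still allowed → nullable.
- price: CHECK does not forbid NULL (a CHECK constraint passes when its expression is NULL) → nullable.
- limit_value: UNIQUE does not imply NOT NULL → nullable.
- ip: declared NOT NULL → not nullable.
- plan_id: part of the PRIMARY KEY, which implies NOT NULL → not nullable.
- user_agent: no NOT NULL constraint applies → nullable.

email, kind, url, seats, price, limit_value, user_agent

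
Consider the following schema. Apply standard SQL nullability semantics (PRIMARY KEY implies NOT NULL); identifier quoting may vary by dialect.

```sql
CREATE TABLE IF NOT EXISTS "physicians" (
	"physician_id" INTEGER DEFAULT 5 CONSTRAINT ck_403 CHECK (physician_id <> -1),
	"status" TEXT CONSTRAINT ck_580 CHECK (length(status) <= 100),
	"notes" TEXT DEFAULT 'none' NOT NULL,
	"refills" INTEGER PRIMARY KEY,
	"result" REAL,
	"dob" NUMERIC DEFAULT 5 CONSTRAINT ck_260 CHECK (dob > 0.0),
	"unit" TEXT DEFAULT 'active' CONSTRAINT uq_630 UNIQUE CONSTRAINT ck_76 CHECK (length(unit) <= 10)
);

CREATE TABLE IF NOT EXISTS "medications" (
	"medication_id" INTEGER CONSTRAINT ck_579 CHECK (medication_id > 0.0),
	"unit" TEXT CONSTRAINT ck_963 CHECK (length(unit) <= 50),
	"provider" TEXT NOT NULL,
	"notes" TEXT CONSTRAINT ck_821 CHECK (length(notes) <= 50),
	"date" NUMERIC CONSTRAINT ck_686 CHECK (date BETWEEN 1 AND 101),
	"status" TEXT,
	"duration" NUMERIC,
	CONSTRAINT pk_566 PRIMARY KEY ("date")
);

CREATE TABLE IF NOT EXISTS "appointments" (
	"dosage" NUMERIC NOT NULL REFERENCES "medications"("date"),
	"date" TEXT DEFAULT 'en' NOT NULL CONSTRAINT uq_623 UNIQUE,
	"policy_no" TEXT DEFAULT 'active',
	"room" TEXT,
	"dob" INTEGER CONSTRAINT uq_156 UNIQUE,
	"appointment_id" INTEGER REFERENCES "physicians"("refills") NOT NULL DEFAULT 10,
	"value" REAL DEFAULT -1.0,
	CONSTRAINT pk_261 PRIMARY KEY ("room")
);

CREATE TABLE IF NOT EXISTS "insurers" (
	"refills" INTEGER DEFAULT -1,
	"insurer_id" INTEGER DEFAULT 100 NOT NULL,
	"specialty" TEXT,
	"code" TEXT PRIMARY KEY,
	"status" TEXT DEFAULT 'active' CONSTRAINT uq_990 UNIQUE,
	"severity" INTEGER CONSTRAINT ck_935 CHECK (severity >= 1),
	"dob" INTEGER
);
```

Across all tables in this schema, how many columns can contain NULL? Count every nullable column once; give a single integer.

18

physicians: 5 nullable (physician_id, status, result, dob, unit — PK (refills) and explicit NOT NULL columns excluded).
medications: 5 nullable (medication_id, unit, notes, status, duration — PK (date) and explicit NOT NULL columns excluded).
appointments: 3 nullable (policy_no, dob, value — PK (room) and explicit NOT NULL columns excluded).
insurers: 5 nullable (refills, specialty, status, severity, dob — PK (code) and explicit NOT NULL columns excluded).
Total: 5 + 5 + 3 + 5 = 18.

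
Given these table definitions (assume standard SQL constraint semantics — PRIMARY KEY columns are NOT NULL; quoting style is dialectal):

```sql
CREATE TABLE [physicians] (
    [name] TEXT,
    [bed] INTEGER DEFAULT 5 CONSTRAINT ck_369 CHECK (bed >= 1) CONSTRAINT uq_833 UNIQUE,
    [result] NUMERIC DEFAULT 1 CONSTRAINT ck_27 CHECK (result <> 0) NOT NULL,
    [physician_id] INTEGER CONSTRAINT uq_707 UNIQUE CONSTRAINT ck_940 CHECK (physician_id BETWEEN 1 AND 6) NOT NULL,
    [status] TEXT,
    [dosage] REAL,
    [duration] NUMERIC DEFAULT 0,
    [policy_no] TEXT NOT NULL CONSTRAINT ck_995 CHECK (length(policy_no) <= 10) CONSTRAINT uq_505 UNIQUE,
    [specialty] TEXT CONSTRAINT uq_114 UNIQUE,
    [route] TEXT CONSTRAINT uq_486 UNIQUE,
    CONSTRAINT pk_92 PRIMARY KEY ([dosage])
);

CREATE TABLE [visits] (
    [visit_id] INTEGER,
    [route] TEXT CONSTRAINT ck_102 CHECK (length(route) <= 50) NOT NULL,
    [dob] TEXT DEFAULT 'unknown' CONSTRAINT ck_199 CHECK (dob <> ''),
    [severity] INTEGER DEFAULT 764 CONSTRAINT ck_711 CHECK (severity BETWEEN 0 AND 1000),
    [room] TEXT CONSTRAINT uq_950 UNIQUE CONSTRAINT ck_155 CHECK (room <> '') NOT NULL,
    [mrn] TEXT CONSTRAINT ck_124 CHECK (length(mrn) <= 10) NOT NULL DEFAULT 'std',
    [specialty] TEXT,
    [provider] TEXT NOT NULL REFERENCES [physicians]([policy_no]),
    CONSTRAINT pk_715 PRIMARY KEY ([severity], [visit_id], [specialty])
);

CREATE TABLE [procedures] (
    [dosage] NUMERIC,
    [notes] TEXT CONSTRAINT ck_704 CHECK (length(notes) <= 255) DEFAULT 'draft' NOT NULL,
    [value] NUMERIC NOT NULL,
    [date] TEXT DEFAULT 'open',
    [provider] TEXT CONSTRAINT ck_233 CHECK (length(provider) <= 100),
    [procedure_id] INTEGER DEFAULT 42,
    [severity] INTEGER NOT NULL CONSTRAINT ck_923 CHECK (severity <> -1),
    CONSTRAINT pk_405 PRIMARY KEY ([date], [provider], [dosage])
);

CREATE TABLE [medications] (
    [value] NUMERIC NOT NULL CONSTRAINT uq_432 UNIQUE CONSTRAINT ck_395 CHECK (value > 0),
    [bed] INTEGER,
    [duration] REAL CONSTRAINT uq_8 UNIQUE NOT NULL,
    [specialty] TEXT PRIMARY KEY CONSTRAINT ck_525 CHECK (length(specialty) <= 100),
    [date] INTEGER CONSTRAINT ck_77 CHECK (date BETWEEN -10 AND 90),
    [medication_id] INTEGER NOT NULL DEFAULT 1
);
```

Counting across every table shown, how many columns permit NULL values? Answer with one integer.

10

physicians: 6 nullable (name, bed, status, duration, specialty, route — PK (dosage) and explicit NOT NULL columns excluded).
visits: 1 nullable (dob — PK (severity, visit_id, specialty) and explicit NOT NULL columns excluded).
procedures: 1 nullable (procedure_id — PK (date, provider, dosage) and explicit NOT NULL columns excluded).
medications: 2 nullable (bed, date — PK (specialty) and explicit NOT NULL columns excluded).
Total: 6 + 1 + 1 + 2 = 10.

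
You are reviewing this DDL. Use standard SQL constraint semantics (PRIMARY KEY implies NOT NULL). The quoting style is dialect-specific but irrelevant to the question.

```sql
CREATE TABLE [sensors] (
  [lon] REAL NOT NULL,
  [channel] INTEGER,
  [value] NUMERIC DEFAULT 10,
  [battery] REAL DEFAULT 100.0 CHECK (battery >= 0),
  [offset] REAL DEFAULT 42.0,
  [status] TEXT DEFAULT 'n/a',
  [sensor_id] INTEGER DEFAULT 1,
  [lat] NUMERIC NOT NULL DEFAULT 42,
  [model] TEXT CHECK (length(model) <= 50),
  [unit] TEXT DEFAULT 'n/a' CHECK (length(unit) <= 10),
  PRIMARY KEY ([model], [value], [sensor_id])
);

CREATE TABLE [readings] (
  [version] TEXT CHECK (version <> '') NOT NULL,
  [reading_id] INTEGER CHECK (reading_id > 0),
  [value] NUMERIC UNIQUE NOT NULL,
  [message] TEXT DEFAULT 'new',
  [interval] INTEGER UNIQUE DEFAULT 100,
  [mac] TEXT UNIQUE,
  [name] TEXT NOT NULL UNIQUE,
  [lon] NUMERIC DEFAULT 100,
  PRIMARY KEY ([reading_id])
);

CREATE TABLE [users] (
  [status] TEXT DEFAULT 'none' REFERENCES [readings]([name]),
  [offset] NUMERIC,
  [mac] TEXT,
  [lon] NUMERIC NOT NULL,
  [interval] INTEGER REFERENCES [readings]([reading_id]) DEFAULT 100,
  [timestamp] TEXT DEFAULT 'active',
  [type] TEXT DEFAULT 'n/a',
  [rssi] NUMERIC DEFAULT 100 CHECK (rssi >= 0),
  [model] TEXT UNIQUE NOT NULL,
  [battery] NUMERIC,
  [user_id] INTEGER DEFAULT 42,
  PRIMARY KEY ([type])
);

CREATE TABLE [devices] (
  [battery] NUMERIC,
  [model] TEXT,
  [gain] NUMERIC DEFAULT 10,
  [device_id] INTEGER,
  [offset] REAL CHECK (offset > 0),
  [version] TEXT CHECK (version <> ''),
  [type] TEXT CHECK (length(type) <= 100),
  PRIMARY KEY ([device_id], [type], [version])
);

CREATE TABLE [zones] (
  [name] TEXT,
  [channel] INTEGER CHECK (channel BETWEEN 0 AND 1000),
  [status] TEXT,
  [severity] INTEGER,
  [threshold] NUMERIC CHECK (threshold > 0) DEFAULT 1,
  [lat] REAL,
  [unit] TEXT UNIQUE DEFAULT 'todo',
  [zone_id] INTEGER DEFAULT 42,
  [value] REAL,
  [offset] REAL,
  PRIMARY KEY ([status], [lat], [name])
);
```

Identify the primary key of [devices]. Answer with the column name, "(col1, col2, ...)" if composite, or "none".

(device_id, type, version)

A table-level PRIMARY KEY clause names 3 columns: device_id, type, version.
This is a composite key — the combination is unique, not each column individually.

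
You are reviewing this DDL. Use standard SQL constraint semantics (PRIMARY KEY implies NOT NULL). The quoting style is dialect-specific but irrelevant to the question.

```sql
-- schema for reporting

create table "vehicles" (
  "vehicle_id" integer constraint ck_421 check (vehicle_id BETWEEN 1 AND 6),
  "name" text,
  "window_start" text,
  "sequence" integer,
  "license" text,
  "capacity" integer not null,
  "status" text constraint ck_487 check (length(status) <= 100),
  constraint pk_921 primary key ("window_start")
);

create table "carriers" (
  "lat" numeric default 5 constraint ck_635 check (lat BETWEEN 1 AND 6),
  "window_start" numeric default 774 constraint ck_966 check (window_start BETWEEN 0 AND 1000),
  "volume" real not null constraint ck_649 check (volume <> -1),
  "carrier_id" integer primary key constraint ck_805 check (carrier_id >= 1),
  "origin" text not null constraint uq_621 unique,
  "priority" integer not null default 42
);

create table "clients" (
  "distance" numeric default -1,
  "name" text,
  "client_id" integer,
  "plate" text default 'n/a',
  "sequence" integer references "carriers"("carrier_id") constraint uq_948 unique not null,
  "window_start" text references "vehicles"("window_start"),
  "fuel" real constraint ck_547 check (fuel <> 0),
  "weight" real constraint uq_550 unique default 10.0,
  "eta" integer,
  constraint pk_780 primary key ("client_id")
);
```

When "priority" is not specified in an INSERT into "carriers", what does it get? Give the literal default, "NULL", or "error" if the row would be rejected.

priority has an explicit DEFAULT 42.
When the column is omitted from an INSERT, that default is used.

42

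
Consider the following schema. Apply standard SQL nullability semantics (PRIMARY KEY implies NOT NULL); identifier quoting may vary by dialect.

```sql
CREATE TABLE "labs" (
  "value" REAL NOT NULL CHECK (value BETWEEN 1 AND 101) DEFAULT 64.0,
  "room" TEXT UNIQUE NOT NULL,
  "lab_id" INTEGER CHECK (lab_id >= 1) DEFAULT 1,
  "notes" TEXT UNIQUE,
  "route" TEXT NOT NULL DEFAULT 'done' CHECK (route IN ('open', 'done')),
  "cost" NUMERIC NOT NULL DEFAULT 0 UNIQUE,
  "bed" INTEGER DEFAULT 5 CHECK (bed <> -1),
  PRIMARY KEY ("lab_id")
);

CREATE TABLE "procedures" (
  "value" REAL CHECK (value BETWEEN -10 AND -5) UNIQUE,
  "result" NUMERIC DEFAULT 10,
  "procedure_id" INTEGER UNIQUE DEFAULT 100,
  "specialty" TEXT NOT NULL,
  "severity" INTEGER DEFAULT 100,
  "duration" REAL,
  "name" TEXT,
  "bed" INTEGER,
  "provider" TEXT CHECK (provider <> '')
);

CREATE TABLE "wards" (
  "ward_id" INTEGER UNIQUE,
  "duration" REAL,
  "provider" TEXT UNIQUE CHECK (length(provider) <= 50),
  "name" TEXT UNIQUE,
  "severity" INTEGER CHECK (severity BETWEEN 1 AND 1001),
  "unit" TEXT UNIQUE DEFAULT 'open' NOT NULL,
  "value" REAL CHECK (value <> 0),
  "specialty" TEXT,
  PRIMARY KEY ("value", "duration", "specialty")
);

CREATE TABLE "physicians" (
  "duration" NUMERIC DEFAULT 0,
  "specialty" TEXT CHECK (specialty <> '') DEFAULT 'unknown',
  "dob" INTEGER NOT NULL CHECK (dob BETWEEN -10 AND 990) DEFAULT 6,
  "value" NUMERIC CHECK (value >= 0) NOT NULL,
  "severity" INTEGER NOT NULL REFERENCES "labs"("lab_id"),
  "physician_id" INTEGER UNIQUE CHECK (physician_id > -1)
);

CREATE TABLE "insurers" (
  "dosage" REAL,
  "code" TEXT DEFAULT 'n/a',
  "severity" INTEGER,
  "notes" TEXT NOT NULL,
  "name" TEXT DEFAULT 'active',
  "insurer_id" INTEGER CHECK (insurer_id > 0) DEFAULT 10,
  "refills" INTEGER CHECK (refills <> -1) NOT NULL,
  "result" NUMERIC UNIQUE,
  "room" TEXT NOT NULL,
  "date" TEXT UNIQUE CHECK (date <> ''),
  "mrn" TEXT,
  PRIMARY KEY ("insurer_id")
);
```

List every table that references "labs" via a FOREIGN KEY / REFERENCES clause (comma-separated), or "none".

physicians

- physicians.severity references labs(lab_id).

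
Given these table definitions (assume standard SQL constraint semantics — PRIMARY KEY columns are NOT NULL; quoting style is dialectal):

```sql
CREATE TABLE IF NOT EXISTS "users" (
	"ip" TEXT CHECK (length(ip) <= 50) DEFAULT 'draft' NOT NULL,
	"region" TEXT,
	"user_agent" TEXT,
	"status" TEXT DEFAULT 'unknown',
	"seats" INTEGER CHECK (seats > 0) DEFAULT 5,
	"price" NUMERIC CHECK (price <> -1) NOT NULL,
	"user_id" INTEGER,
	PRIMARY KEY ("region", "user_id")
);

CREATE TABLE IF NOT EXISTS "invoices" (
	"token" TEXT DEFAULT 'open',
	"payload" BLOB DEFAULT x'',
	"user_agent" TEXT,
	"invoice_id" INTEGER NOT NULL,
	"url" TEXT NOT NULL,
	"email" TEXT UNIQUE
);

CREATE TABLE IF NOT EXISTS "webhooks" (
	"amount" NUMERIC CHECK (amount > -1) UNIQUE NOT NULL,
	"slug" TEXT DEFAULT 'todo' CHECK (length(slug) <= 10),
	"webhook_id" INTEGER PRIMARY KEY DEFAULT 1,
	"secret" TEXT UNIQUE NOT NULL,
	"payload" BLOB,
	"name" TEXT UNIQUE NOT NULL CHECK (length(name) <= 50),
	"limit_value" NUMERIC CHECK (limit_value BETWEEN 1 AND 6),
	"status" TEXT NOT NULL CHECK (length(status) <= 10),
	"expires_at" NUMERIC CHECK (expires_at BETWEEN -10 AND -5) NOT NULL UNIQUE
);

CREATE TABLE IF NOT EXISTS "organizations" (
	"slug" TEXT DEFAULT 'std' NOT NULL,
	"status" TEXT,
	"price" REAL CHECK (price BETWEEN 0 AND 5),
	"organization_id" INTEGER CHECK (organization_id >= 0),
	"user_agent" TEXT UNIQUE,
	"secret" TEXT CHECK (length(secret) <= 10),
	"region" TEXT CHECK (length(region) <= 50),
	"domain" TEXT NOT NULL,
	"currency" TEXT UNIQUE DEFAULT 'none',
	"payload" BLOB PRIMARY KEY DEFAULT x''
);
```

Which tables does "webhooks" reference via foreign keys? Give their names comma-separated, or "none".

none

No column in webhooks has a REFERENCES clause.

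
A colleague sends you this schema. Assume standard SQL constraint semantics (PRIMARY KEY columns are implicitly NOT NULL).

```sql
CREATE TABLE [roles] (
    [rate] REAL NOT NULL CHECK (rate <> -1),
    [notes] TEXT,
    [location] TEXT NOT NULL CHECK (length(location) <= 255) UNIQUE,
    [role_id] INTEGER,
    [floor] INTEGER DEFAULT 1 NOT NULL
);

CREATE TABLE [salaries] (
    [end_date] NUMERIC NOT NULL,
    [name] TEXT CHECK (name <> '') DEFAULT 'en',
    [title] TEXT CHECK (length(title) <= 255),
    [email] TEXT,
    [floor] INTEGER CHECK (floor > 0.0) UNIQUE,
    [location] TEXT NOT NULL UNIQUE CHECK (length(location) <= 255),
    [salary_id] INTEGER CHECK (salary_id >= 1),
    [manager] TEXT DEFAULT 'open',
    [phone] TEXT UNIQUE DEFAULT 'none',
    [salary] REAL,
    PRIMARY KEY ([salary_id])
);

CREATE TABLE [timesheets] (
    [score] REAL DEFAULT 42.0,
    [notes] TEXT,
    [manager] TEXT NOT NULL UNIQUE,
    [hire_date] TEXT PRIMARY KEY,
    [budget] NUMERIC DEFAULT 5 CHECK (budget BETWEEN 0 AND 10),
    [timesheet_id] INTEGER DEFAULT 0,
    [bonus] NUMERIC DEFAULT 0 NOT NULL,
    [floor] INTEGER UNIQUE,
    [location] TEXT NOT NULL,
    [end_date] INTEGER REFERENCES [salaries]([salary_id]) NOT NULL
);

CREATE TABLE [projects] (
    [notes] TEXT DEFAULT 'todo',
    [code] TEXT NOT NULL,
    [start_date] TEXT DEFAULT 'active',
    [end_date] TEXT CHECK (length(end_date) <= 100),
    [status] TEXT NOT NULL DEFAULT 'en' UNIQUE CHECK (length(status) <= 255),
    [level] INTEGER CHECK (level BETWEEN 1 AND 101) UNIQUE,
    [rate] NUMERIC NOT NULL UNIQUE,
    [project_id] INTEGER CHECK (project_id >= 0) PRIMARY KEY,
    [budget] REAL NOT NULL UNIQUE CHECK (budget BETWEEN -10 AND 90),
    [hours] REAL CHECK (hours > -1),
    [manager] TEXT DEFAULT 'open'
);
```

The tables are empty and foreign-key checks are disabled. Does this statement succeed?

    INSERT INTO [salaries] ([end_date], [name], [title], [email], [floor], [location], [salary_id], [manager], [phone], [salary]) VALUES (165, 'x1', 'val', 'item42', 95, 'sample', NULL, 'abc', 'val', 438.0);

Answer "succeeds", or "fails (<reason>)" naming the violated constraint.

fails (NOT NULL on salary_id)

salary_id is explicitly set to NULL, but salary_id is part of the PRIMARY KEY (implied NOT NULL).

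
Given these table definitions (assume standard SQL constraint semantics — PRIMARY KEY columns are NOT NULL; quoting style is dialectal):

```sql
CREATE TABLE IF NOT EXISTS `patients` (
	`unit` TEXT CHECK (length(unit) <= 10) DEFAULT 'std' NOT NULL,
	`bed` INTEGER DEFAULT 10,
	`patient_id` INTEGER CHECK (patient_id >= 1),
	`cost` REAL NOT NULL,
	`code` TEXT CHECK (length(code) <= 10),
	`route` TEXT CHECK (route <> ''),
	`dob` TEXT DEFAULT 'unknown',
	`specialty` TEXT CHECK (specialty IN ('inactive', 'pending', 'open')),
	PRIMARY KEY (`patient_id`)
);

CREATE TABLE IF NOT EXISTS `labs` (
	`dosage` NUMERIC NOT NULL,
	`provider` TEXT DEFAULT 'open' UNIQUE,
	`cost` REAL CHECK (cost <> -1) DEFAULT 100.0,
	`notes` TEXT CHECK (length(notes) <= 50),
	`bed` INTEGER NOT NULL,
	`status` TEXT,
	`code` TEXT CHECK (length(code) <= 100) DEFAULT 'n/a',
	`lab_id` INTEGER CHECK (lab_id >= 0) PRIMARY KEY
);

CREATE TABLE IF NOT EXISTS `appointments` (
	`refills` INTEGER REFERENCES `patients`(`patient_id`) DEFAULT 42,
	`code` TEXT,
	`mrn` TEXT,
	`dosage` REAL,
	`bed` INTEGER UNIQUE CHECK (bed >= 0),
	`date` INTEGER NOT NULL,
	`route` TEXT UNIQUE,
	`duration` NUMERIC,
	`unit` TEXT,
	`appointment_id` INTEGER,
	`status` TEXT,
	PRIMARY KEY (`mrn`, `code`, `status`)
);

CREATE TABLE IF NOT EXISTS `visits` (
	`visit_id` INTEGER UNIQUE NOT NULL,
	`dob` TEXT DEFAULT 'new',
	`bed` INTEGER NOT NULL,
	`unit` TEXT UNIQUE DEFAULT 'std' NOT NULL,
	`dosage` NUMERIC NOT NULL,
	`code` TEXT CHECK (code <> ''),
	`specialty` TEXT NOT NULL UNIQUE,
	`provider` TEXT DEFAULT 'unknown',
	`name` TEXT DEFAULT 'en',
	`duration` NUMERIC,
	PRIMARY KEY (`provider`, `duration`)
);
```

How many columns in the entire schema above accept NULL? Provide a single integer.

20

patients: 5 nullable (bed, code, route, dob, specialty — PK (patient_id) and explicit NOT NULL columns excluded).
labs: 5 nullable (provider, cost, notes, status, code — PK (lab_id) and explicit NOT NULL columns excluded).
appointments: 7 nullable (refills, dosage, bed, route, duration, unit, appointment_id — PK (mrn, code, status) and explicit NOT NULL columns excluded).
visits: 3 nullable (dob, code, name — PK (provider, duration) and explicit NOT NULL columns excluded).
Total: 5 + 5 + 7 + 3 = 20.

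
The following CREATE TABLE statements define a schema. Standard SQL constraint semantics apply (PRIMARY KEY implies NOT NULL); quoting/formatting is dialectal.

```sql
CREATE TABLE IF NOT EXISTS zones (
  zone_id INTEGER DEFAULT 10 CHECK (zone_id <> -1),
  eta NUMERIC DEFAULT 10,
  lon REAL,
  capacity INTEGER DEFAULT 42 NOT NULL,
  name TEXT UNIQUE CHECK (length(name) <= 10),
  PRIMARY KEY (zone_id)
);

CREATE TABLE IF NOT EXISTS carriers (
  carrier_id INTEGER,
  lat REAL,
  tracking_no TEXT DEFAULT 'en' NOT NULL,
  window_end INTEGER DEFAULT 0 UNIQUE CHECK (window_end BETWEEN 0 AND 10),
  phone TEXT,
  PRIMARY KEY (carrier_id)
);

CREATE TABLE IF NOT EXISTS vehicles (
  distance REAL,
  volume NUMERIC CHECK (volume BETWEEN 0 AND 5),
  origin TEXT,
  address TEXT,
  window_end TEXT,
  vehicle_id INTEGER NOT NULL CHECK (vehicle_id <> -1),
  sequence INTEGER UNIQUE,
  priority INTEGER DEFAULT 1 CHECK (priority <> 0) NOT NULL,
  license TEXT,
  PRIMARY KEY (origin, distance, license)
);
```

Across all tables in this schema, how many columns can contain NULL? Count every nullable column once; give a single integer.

zones: 3 nullable (eta, lon, name — PK (zone_id) and explicit NOT NULL columns excluded).
carriers: 3 nullable (lat, window_end, phone — PK (carrier_id) and explicit NOT NULL columns excluded).
vehicles: 4 nullable (volume, address, window_end, sequence — PK (origin, distance, license) and explicit NOT NULL columns excluded).
Total: 3 + 3 + 4 = 10.

10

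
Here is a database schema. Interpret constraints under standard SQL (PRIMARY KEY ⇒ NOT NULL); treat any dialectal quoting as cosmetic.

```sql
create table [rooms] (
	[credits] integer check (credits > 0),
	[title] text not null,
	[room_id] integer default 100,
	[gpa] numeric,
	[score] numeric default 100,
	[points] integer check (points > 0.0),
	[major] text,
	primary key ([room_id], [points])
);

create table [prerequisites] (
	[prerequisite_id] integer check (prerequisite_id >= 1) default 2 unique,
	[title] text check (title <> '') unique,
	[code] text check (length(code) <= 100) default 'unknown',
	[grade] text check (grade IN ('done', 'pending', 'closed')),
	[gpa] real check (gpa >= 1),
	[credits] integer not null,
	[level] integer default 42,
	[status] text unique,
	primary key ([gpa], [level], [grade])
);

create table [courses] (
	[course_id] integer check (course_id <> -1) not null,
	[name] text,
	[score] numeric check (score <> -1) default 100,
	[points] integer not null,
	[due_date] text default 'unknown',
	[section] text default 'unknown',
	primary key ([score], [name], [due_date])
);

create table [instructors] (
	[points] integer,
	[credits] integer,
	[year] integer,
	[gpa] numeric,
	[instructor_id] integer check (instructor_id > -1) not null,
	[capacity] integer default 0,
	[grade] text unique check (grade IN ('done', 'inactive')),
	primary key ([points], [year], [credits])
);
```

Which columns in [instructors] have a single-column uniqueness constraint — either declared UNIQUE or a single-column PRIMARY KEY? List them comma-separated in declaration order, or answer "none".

- points: part of a composite PRIMARY KEY — only the tuple is unique, not this column on its own.
- credits: part of a composite PRIMARY KEY — only the tuple is unique, not this column on its own.
- year: part of a composite PRIMARY KEY — only the tuple is unique, not this column on its own.
- gpa: no UNIQUE or single-column PK constraint.
- instructor_id: no UNIQUE or single-column PK constraint.
- capacity: no UNIQUE or single-column PK constraint.
- grade: declared UNIQUE → unique.

grade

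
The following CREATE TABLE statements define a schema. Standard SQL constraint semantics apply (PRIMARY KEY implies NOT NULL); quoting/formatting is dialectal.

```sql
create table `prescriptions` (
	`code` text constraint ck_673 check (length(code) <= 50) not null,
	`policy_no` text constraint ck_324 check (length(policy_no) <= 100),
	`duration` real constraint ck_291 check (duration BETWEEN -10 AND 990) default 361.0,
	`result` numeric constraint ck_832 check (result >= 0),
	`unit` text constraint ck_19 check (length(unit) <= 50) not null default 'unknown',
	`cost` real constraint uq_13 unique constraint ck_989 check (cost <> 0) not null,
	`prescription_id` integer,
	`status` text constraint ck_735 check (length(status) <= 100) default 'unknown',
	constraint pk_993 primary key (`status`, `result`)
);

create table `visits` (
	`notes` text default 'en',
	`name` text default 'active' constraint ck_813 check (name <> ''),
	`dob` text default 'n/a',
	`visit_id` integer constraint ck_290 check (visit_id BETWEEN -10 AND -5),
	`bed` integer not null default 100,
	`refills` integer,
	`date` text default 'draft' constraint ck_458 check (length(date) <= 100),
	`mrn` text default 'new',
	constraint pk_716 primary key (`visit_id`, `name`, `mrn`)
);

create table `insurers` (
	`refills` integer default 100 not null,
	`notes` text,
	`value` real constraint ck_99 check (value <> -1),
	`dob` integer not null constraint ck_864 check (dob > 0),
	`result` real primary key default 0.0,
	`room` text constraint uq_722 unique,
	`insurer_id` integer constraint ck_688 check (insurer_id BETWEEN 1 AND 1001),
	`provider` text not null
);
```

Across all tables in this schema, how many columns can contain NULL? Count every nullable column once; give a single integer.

prescriptions: 3 nullable (policy_no, duration, prescription_id — PK (status, result) and explicit NOT NULL columns excluded).
visits: 4 nullable (notes, dob, refills, date — PK (visit_id, name, mrn) and explicit NOT NULL columns excluded).
insurers: 4 nullable (notes, value, room, insurer_id — PK (result) and explicit NOT NULL columns excluded).
Total: 3 + 4 + 4 = 11.

11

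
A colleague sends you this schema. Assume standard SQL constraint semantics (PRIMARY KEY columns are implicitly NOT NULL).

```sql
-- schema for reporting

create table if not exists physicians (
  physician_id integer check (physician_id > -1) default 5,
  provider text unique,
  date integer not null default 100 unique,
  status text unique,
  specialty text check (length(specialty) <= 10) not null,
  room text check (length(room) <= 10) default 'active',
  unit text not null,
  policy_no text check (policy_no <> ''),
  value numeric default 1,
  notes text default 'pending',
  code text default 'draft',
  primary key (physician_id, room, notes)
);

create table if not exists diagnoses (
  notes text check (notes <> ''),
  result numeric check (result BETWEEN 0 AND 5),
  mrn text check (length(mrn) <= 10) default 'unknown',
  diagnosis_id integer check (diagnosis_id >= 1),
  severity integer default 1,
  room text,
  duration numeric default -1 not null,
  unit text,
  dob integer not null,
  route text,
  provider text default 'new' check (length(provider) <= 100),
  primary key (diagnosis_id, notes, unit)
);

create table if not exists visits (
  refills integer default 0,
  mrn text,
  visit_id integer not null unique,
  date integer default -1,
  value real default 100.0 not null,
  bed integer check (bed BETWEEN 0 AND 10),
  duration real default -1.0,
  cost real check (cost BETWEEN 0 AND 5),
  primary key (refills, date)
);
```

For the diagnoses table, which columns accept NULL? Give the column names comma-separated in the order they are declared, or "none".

result, mrn, severity, room, route, provider

- notes: part of the PRIMARY KEY, which implies NOT NULL → not nullable.
- result: CHECK does not forbid NULL (a CHECK constraint passes when its expression is NULL) → nullable.
- mrn: CHECK does not forbid NULL (a CHECK constraint passes when its expression is NULL) → nullable.
- diagnosis_id: part of the PRIMARY KEY, which implies NOT NULL → not nullable.
- severity: DEFAULT only fills an omitted column; an explicit NULL is still allowed → nullable.
- room: no NOT NULL constraint applies → nullable.
- duration: declared NOT NULL → not nullable.
- unit: part of the PRIMARY KEY, which implies NOT NULL → not nullable.
- dob: declared NOT NULL → not nullable.
- route: no NOT NULL constraint applies → nullable.
- provider: CHECK does not forbid NULL (a CHECK constraint passes when its expression is NULL) → nullable.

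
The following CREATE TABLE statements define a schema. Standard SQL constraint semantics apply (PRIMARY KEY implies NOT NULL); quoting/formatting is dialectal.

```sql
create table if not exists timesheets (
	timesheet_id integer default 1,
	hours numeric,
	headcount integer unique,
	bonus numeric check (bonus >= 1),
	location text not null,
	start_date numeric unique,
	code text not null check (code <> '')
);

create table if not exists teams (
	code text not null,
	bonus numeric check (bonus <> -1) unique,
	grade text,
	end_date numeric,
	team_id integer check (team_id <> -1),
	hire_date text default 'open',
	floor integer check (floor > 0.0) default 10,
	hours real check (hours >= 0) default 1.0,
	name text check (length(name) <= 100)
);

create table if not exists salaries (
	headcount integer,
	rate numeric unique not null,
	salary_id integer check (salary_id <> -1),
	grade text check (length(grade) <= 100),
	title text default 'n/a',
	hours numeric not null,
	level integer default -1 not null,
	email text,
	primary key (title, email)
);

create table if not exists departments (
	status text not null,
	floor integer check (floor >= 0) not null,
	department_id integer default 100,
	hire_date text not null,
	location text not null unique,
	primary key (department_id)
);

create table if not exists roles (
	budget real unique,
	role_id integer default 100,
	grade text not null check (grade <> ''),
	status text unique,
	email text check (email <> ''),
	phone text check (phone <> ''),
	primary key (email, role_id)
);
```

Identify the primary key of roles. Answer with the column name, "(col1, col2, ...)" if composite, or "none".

A table-level PRIMARY KEY clause names 2 columns: email, role_id.
This is a composite key — the combination is unique, not each column individually.

(email, role_id)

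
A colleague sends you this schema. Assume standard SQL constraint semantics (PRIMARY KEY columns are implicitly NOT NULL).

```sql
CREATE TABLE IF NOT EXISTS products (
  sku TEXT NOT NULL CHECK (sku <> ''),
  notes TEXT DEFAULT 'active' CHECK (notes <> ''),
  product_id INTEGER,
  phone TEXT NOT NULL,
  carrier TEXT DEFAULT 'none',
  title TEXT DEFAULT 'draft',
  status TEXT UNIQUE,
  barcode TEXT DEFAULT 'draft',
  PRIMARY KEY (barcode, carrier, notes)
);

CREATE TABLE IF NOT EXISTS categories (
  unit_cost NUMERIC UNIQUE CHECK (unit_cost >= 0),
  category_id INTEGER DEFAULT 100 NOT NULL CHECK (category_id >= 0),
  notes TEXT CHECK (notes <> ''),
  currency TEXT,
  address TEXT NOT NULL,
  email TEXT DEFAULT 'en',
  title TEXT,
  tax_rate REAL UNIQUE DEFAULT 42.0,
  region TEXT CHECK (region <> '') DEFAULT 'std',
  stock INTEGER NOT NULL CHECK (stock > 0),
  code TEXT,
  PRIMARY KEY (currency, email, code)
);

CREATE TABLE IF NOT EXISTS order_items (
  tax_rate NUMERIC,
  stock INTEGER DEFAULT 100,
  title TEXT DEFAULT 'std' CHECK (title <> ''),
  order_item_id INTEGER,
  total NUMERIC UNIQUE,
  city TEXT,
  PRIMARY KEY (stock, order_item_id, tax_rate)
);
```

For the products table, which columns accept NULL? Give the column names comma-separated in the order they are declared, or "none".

- sku: declared NOT NULL → not nullable.
- notes: part of the PRIMARY KEY, which implies NOT NULL → not nullable.
- product_id: no NOT NULL constraint applies → nullable.
- phone: declared NOT NULL → not nullable.
- carrier: part of the PRIMARY KEY, which implies NOT NULL → not nullable.
- title: DEFAULT only fills an omitted column; an explicit NULL is still allowed → nullable.
- status: UNIQUE does not imply NOT NULL → nullable.
- barcode: part of the PRIMARY KEY, which implies NOT NULL → not nullable.

product_id, title, status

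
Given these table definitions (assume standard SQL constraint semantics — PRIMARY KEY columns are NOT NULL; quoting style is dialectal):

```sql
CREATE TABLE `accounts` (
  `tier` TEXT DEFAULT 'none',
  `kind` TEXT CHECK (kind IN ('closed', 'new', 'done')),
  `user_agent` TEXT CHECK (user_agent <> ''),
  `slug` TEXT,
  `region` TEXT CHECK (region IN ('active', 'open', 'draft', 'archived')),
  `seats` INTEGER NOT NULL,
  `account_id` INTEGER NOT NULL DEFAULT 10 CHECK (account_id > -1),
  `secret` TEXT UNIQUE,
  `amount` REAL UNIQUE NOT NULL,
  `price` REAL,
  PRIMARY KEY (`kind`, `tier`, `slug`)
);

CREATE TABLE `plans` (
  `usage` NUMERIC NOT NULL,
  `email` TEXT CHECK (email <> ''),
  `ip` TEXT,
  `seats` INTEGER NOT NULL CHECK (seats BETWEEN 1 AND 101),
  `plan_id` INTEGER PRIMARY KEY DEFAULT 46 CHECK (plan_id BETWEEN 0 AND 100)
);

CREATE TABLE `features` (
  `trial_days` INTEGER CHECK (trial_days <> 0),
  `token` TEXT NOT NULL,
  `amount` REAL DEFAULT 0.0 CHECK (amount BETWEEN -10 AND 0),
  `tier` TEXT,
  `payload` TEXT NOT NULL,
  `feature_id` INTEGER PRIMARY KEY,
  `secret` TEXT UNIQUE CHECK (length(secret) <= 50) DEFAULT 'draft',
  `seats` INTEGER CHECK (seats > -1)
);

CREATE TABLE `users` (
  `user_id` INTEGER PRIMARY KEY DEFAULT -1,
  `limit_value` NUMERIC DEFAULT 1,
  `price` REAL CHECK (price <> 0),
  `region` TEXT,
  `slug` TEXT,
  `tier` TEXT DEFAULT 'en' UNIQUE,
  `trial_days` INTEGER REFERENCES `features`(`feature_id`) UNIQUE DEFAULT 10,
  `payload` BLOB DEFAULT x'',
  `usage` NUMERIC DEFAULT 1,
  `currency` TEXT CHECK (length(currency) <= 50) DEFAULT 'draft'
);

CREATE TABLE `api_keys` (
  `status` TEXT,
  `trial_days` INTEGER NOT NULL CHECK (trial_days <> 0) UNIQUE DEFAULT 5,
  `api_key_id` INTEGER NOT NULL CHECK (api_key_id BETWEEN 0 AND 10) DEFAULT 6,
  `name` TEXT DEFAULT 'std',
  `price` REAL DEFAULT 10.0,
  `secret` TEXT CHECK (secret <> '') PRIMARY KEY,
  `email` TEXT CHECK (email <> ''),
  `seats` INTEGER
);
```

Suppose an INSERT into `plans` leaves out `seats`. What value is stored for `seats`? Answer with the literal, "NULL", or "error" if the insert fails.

error

seats has no DEFAULT clause.
Omitting it would insert NULL, but it is declared NOT NULL, so the INSERT fails.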